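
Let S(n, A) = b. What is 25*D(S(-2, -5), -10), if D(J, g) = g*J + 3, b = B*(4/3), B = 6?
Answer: -1925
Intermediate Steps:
b = 8 (b = 6*(4/3) = 8)
S(n, A) = 8
D(J, g) = 3 + J*g (D(J, g) = J*g + 3 = 3 + J*g)
25*D(S(-2, -5), -10) = 25*(3 + 8*(-10)) = 25*(3 - 80) = 25*(-77) = -1925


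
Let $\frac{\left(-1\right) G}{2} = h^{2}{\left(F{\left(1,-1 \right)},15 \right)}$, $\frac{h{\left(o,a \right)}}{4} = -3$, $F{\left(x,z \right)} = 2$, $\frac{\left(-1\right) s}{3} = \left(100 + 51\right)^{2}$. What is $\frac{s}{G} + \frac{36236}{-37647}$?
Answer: $\frac{284970197}{1204704} \approx 236.55$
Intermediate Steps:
$s = -68403$ ($s = - 3 \left(100 + 51\right)^{2} = - 3 \cdot 151^{2} = \left(-3\right) 22801 = -68403$)
$h{\left(o,a \right)} = -12$ ($h{\left(o,a \right)} = 4 \left(-3\right) = -12$)
$G = -288$ ($G = - 2 \left(-12\right)^{2} = \left(-2\right) 144 = -288$)
$\frac{s}{G} + \frac{36236}{-37647} = - \frac{68403}{-288} + \frac{36236}{-37647} = \left(-68403\right) \left(- \frac{1}{288}\right) + 36236 \left(- \frac{1}{37647}\right) = \frac{22801}{96} - \frac{36236}{37647} = \frac{284970197}{1204704}$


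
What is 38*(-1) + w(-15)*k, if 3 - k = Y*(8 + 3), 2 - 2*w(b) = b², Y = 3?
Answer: 3307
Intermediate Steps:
w(b) = 1 - b²/2
k = -30 (k = 3 - 3*(8 + 3) = 3 - 3*11 = 3 - 1*33 = 3 - 33 = -30)
38*(-1) + w(-15)*k = 38*(-1) + (1 - ½*(-15)²)*(-30) = -38 + (1 - ½*225)*(-30) = -38 + (1 - 225/2)*(-30) = -38 - 223/2*(-30) = -38 + 3345 = 3307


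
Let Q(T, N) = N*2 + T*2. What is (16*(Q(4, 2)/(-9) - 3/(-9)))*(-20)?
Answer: 320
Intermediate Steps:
Q(T, N) = 2*N + 2*T
(16*(Q(4, 2)/(-9) - 3/(-9)))*(-20) = (16*((2*2 + 2*4)/(-9) - 3/(-9)))*(-20) = (16*((4 + 8)*(-⅑) - 3*(-⅑)))*(-20) = (16*(12*(-⅑) + ⅓))*(-20) = (16*(-4/3 + ⅓))*(-20) = (16*(-1))*(-20) = -16*(-20) = 320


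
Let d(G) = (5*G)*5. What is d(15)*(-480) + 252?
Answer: -179748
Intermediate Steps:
d(G) = 25*G
d(15)*(-480) + 252 = (25*15)*(-480) + 252 = 375*(-480) + 252 = -180000 + 252 = -179748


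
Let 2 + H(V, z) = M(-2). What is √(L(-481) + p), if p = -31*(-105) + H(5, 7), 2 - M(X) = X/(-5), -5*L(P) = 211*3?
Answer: 2*√782 ≈ 55.929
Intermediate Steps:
L(P) = -633/5 (L(P) = -211*3/5 = -⅕*633 = -633/5)
M(X) = 2 + X/5 (M(X) = 2 - X/(-5) = 2 - X*(-1)/5 = 2 - (-1)*X/5 = 2 + X/5)
H(V, z) = -⅖ (H(V, z) = -2 + (2 + (⅕)*(-2)) = -2 + (2 - ⅖) = -2 + 8/5 = -⅖)
p = 16273/5 (p = -31*(-105) - ⅖ = 3255 - ⅖ = 16273/5 ≈ 3254.6)
√(L(-481) + p) = √(-633/5 + 16273/5) = √3128 = 2*√782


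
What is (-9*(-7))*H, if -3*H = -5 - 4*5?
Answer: 525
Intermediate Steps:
H = 25/3 (H = -(-5 - 4*5)/3 = -(-5 - 20)/3 = -⅓*(-25) = 25/3 ≈ 8.3333)
(-9*(-7))*H = -9*(-7)*(25/3) = 63*(25/3) = 525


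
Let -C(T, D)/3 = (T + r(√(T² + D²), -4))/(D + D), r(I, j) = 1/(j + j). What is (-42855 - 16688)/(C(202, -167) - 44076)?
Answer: 159098896/117766227 ≈ 1.3510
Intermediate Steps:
r(I, j) = 1/(2*j)
C(T, D) = -3*(-⅛ + T)/(2*D) (C(T, D) = -3*(T + (½)/(-4))/(D + D) = -3*(T + (½)*(-¼))/(2*D) = -3*(T - ⅛)*1/(2*D) = -3*(-⅛ + T)*1/(2*D) = -3*(-⅛ + T)/(2*D))
(-42855 - 16688)/(C(202, -167) - 44076) = (-42855 - 16688)/((3/16)*(1 - 8*202)/(-167) - 44076) = -59543/((3/16)*(-1/167)*(1 - 1616) - 44076) = -59543/((3/16)*(-1/167)*(-1615) - 44076) = -59543/(4845/2672 - 44076) = -59543/(-117766227/2672) = -59543*(-2672/117766227) = 159098896/117766227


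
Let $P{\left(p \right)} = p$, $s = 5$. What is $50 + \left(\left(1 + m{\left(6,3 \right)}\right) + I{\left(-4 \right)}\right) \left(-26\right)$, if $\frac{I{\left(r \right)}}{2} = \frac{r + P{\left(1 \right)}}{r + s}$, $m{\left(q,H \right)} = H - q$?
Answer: $258$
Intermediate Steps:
$I{\left(r \right)} = \frac{2 \left(1 + r\right)}{5 + r}$ ($I{\left(r \right)} = 2 \frac{r + 1}{r + 5} = 2 \frac{1 + r}{5 + r} = \frac{2 \left(1 + r\right)}{5 + r}$)
$50 + \left(\left(1 + m{\left(6,3 \right)}\right) + I{\left(-4 \right)}\right) \left(-26\right) = 50 + \left(\left(1 + \left(3 - 6\right)\right) + \frac{2 \left(1 - 4\right)}{5 - 4}\right) \left(-26\right) = 50 + \left(\left(1 + \left(3 - 6\right)\right) + 2 \cdot 1^{-1} \left(-3\right)\right) \left(-26\right) = 50 + \left(\left(1 - 3\right) + 2 \cdot 1 \left(-3\right)\right) \left(-26\right) = 50 + \left(-2 - 6\right) \left(-26\right) = 50 - -208 = 50 + 208 = 258$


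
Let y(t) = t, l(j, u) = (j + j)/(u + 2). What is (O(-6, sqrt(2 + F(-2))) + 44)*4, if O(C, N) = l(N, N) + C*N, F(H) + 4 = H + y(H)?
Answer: 8*(-62*I + 17*sqrt(6))/(sqrt(6) - 2*I) ≈ 180.8 - 54.869*I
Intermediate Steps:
l(j, u) = 2*j/(2 + u) (l(j, u) = (2*j)/(2 + u) = 2*j/(2 + u))
F(H) = -4 + 2*H (F(H) = -4 + (H + H) = -4 + 2*H)
O(C, N) = C*N + 2*N/(2 + N) (O(C, N) = 2*N/(2 + N) + C*N = C*N + 2*N/(2 + N))
(O(-6, sqrt(2 + F(-2))) + 44)*4 = (sqrt(2 + (-4 + 2*(-2)))*(2 - 6*(2 + sqrt(2 + (-4 + 2*(-2)))))/(2 + sqrt(2 + (-4 + 2*(-2)))) + 44)*4 = (sqrt(2 + (-4 - 4))*(2 - 6*(2 + sqrt(2 + (-4 - 4))))/(2 + sqrt(2 + (-4 - 4))) + 44)*4 = (sqrt(2 - 8)*(2 - 6*(2 + sqrt(2 - 8)))/(2 + sqrt(2 - 8)) + 44)*4 = (sqrt(-6)*(2 - 6*(2 + sqrt(-6)))/(2 + sqrt(-6)) + 44)*4 = ((I*sqrt(6))*(2 - 6*(2 + I*sqrt(6)))/(2 + I*sqrt(6)) + 44)*4 = ((I*sqrt(6))*(2 + (-12 - 6*I*sqrt(6)))/(2 + I*sqrt(6)) + 44)*4 = ((I*sqrt(6))*(-10 - 6*I*sqrt(6))/(2 + I*sqrt(6)) + 44)*4 = (I*sqrt(6)*(-10 - 6*I*sqrt(6))/(2 + I*sqrt(6)) + 44)*4 = (44 + I*sqrt(6)*(-10 - 6*I*sqrt(6))/(2 + I*sqrt(6)))*4 = 176 + 4*I*sqrt(6)*(-10 - 6*I*sqrt(6))/(2 + I*sqrt(6))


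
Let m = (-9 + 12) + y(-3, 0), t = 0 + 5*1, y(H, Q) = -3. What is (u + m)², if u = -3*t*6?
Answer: 8100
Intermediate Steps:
t = 5 (t = 0 + 5 = 5)
m = 0 (m = (-9 + 12) - 3 = 3 - 3 = 0)
u = -90 (u = -3*5*6 = -15*6 = -90)
(u + m)² = (-90 + 0)² = (-90)² = 8100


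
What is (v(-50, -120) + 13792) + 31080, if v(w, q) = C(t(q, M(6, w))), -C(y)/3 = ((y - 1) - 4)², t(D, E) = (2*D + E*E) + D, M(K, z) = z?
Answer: -13629803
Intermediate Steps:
t(D, E) = E² + 3*D (t(D, E) = (2*D + E²) + D = (E² + 2*D) + D = E² + 3*D)
C(y) = -3*(-5 + y)² (C(y) = -3*((y - 1) - 4)² = -3*((-1 + y) - 4)² = -3*(-5 + y)²)
v(w, q) = -3*(-5 + w² + 3*q)² (v(w, q) = -3*(-5 + (w² + 3*q))² = -3*(-5 + w² + 3*q)²)
(v(-50, -120) + 13792) + 31080 = (-3*(-5 + (-50)² + 3*(-120))² + 13792) + 31080 = (-3*(-5 + 2500 - 360)² + 13792) + 31080 = (-3*2135² + 13792) + 31080 = (-3*4558225 + 13792) + 31080 = (-13674675 + 13792) + 31080 = -13660883 + 31080 = -13629803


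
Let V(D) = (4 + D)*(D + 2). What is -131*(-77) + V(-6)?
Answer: 10095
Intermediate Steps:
V(D) = (2 + D)*(4 + D) (V(D) = (4 + D)*(2 + D) = (2 + D)*(4 + D))
-131*(-77) + V(-6) = -131*(-77) + (8 + (-6)**2 + 6*(-6)) = 10087 + (8 + 36 - 36) = 10087 + 8 = 10095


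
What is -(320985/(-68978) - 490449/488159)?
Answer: 27217415391/4810318786 ≈ 5.6581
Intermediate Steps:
-(320985/(-68978) - 490449/488159) = -(320985*(-1/68978) - 490449*1/488159) = -(-45855/9854 - 490449/488159) = -1*(-27217415391/4810318786) = 27217415391/4810318786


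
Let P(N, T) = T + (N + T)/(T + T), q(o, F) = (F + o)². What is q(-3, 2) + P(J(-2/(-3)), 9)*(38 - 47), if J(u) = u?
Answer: -509/6 ≈ -84.833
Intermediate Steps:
P(N, T) = T + (N + T)/(2*T) (P(N, T) = T + (N + T)/((2*T)) = T + (N + T)*(1/(2*T)) = T + (N + T)/(2*T))
q(-3, 2) + P(J(-2/(-3)), 9)*(38 - 47) = (2 - 3)² + (½ + 9 + (½)*(-2/(-3))/9)*(38 - 47) = (-1)² + (½ + 9 + (½)*(-2*(-⅓))*(⅑))*(-9) = 1 + (½ + 9 + (½)*(⅔)*(⅑))*(-9) = 1 + (½ + 9 + 1/27)*(-9) = 1 + (515/54)*(-9) = 1 - 515/6 = -509/6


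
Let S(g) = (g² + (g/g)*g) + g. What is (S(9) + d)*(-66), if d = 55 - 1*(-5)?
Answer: -10494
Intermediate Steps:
d = 60 (d = 55 + 5 = 60)
S(g) = g² + 2*g (S(g) = (g² + 1*g) + g = (g² + g) + g = (g + g²) + g = g² + 2*g)
(S(9) + d)*(-66) = (9*(2 + 9) + 60)*(-66) = (9*11 + 60)*(-66) = (99 + 60)*(-66) = 159*(-66) = -10494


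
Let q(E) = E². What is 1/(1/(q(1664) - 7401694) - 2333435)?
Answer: -4632798/10810333001131 ≈ -4.2855e-7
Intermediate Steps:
1/(1/(q(1664) - 7401694) - 2333435) = 1/(1/(1664² - 7401694) - 2333435) = 1/(1/(2768896 - 7401694) - 2333435) = 1/(1/(-4632798) - 2333435) = 1/(-1/4632798 - 2333435) = 1/(-10810333001131/4632798) = -4632798/10810333001131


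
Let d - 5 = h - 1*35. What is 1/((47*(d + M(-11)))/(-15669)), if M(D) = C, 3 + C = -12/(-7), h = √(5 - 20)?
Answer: 8006859/762904 + 255927*I*√15/762904 ≈ 10.495 + 1.2992*I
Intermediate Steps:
h = I*√15 (h = √(-15) = I*√15 ≈ 3.873*I)
C = -9/7 (C = -3 - 12/(-7) = -3 - 12*(-⅐) = -3 + 12/7 = -9/7 ≈ -1.2857)
M(D) = -9/7
d = -30 + I*√15 (d = 5 + (I*√15 - 1*35) = 5 + (I*√15 - 35) = 5 + (-35 + I*√15) = -30 + I*√15 ≈ -30.0 + 3.873*I)
1/((47*(d + M(-11)))/(-15669)) = 1/((47*((-30 + I*√15) - 9/7))/(-15669)) = 1/((47*(-219/7 + I*√15))*(-1/15669)) = 1/((-10293/7 + 47*I*√15)*(-1/15669)) = 1/(3431/36561 - 47*I*√15/15669)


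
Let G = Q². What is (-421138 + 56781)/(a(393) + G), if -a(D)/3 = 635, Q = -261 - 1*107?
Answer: -364357/133519 ≈ -2.7289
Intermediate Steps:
Q = -368 (Q = -261 - 107 = -368)
a(D) = -1905 (a(D) = -3*635 = -1905)
G = 135424 (G = (-368)² = 135424)
(-421138 + 56781)/(a(393) + G) = (-421138 + 56781)/(-1905 + 135424) = -364357/133519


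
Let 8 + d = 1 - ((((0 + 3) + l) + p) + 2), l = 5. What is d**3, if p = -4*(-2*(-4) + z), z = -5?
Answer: -125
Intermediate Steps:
p = -12 (p = -4*(-2*(-4) - 5) = -4*(8 - 5) = -4*3 = -12)
d = -5 (d = -8 + (1 - ((((0 + 3) + 5) - 12) + 2)) = -8 + (1 - (((3 + 5) - 12) + 2)) = -8 + (1 - ((8 - 12) + 2)) = -8 + (1 - (-4 + 2)) = -8 + (1 - 1*(-2)) = -8 + (1 + 2) = -8 + 3 = -5)
d**3 = (-5)**3 = -125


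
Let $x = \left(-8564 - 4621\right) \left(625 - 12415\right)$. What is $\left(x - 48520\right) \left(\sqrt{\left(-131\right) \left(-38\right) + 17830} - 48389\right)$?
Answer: $-7519777863070 + 310805260 \sqrt{5702} \approx -7.4963 \cdot 10^{12}$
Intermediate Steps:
$x = 155451150$ ($x = \left(-13185\right) \left(-11790\right) = 155451150$)
$\left(x - 48520\right) \left(\sqrt{\left(-131\right) \left(-38\right) + 17830} - 48389\right) = \left(155451150 - 48520\right) \left(\sqrt{\left(-131\right) \left(-38\right) + 17830} - 48389\right) = 155402630 \left(\sqrt{4978 + 17830} - 48389\right) = 155402630 \left(\sqrt{22808} - 48389\right) = 155402630 \left(2 \sqrt{5702} - 48389\right) = 155402630 \left(-48389 + 2 \sqrt{5702}\right) = -7519777863070 + 310805260 \sqrt{5702}$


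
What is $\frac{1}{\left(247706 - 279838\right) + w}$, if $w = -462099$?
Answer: $- \frac{1}{494231} \approx -2.0233 \cdot 10^{-6}$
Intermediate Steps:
$\frac{1}{\left(247706 - 279838\right) + w} = \frac{1}{\left(247706 - 279838\right) - 462099} = \frac{1}{-32132 - 462099} = \frac{1}{-494231} = - \frac{1}{494231}$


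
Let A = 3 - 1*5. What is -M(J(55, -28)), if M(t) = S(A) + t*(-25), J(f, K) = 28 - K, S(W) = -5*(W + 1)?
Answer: 1395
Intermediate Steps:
A = -2 (A = 3 - 5 = -2)
S(W) = -5 - 5*W (S(W) = -5*(1 + W) = -5 - 5*W)
M(t) = 5 - 25*t (M(t) = (-5 - 5*(-2)) + t*(-25) = (-5 + 10) - 25*t = 5 - 25*t)
-M(J(55, -28)) = -(5 - 25*(28 - 1*(-28))) = -(5 - 25*(28 + 28)) = -(5 - 25*56) = -(5 - 1400) = -1*(-1395) = 1395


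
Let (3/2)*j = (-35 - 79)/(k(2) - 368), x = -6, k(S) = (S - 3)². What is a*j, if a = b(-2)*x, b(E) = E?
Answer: 912/367 ≈ 2.4850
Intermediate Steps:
k(S) = (-3 + S)²
a = 12 (a = -2*(-6) = 12)
j = 76/367 (j = 2*((-35 - 79)/((-3 + 2)² - 368))/3 = 2*(-114/((-1)² - 368))/3 = 2*(-114/(1 - 368))/3 = 2*(-114/(-367))/3 = 2*(-114*(-1/367))/3 = (⅔)*(114/367) = 76/367 ≈ 0.20708)
a*j = 12*(76/367) = 912/367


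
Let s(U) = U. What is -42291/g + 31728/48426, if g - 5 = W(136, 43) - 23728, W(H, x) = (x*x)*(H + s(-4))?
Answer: 6487037/14003185 ≈ 0.46325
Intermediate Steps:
W(H, x) = x²*(-4 + H) (W(H, x) = (x*x)*(H - 4) = x²*(-4 + H))
g = 220345 (g = 5 + (43²*(-4 + 136) - 23728) = 5 + (1849*132 - 23728) = 5 + (244068 - 23728) = 5 + 220340 = 220345)
-42291/g + 31728/48426 = -42291/220345 + 31728/48426 = -42291*1/220345 + 31728*(1/48426) = -333/1735 + 5288/8071 = 6487037/14003185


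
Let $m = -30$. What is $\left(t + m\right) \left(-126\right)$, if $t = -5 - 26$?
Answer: $7686$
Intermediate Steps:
$t = -31$
$\left(t + m\right) \left(-126\right) = \left(-31 - 30\right) \left(-126\right) = \left(-61\right) \left(-126\right) = 7686$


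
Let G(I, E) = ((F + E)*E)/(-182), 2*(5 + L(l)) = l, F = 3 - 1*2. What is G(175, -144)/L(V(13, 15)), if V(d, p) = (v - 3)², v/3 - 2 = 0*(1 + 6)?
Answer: 1584/7 ≈ 226.29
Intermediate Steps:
v = 6 (v = 6 + 3*(0*(1 + 6)) = 6 + 3*(0*7) = 6 + 3*0 = 6 + 0 = 6)
F = 1 (F = 3 - 2 = 1)
V(d, p) = 9 (V(d, p) = (6 - 3)² = 3² = 9)
L(l) = -5 + l/2
G(I, E) = -E*(1 + E)/182 (G(I, E) = ((1 + E)*E)/(-182) = (E*(1 + E))*(-1/182) = -E*(1 + E)/182)
G(175, -144)/L(V(13, 15)) = (-1/182*(-144)*(1 - 144))/(-5 + (½)*9) = (-1/182*(-144)*(-143))/(-5 + 9/2) = -792/(7*(-½)) = -792/7*(-2) = 1584/7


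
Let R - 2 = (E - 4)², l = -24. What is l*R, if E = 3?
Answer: -72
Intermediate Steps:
R = 3 (R = 2 + (3 - 4)² = 2 + (-1)² = 2 + 1 = 3)
l*R = -24*3 = -72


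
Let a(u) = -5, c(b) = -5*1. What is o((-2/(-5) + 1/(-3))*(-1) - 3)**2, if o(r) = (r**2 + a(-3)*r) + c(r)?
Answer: 19722481/50625 ≈ 389.58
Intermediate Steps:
c(b) = -5
o(r) = -5 + r**2 - 5*r (o(r) = (r**2 - 5*r) - 5 = -5 + r**2 - 5*r)
o((-2/(-5) + 1/(-3))*(-1) - 3)**2 = (-5 + ((-2/(-5) + 1/(-3))*(-1) - 3)**2 - 5*((-2/(-5) + 1/(-3))*(-1) - 3))**2 = (-5 + ((-2*(-1/5) + 1*(-1/3))*(-1) - 3)**2 - 5*((-2*(-1/5) + 1*(-1/3))*(-1) - 3))**2 = (-5 + ((2/5 - 1/3)*(-1) - 3)**2 - 5*((2/5 - 1/3)*(-1) - 3))**2 = (-5 + ((1/15)*(-1) - 3)**2 - 5*((1/15)*(-1) - 3))**2 = (-5 + (-1/15 - 3)**2 - 5*(-1/15 - 3))**2 = (-5 + (-46/15)**2 - 5*(-46/15))**2 = (-5 + 2116/225 + 46/3)**2 = (4441/225)**2 = 19722481/50625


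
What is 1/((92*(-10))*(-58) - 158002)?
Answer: -1/104642 ≈ -9.5564e-6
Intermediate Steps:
1/((92*(-10))*(-58) - 158002) = 1/(-920*(-58) - 158002) = 1/(53360 - 158002) = 1/(-104642) = -1/104642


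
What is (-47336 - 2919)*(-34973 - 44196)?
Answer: 3978638095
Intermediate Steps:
(-47336 - 2919)*(-34973 - 44196) = -50255*(-79169) = 3978638095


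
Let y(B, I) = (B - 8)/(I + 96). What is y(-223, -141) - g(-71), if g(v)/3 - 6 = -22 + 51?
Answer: -1498/15 ≈ -99.867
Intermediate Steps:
y(B, I) = (-8 + B)/(96 + I)
g(v) = 105 (g(v) = 18 + 3*(-22 + 51) = 18 + 3*29 = 18 + 87 = 105)
y(-223, -141) - g(-71) = (-8 - 223)/(96 - 141) - 1*105 = -231/(-45) - 105 = -1/45*(-231) - 105 = 77/15 - 105 = -1498/15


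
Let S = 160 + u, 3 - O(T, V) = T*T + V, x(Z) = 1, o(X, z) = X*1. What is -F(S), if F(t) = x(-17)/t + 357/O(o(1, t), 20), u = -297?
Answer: 16309/822 ≈ 19.841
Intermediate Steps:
o(X, z) = X
O(T, V) = 3 - V - T**2 (O(T, V) = 3 - (T*T + V) = 3 - (T**2 + V) = 3 - (V + T**2) = 3 + (-V - T**2) = 3 - V - T**2)
S = -137 (S = 160 - 297 = -137)
F(t) = -119/6 + 1/t (F(t) = 1/t + 357/(3 - 1*20 - 1*1**2) = 1/t + 357/(3 - 20 - 1*1) = 1/t + 357/(3 - 20 - 1) = 1/t + 357/(-18) = 1/t + 357*(-1/18) = 1/t - 119/6 = -119/6 + 1/t)
-F(S) = -(-119/6 + 1/(-137)) = -(-119/6 - 1/137) = -1*(-16309/822) = 16309/822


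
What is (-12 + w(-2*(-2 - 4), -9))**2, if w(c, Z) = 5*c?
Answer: 2304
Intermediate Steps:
(-12 + w(-2*(-2 - 4), -9))**2 = (-12 + 5*(-2*(-2 - 4)))**2 = (-12 + 5*(-2*(-6)))**2 = (-12 + 5*12)**2 = (-12 + 60)**2 = 48**2 = 2304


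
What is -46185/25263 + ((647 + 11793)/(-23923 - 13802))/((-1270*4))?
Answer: -8195108966/4482849175 ≈ -1.8281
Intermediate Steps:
-46185/25263 + ((647 + 11793)/(-23923 - 13802))/((-1270*4)) = -46185*1/25263 + (12440/(-37725))/(-5080) = -15395/8421 + (12440*(-1/37725))*(-1/5080) = -15395/8421 - 2488/7545*(-1/5080) = -15395/8421 + 311/4791075 = -8195108966/4482849175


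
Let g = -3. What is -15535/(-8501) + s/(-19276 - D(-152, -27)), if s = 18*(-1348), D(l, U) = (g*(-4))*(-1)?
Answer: 63191813/20470408 ≈ 3.0870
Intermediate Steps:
D(l, U) = -12 (D(l, U) = -3*(-4)*(-1) = 12*(-1) = -12)
s = -24264
-15535/(-8501) + s/(-19276 - D(-152, -27)) = -15535/(-8501) - 24264/(-19276 - 1*(-12)) = -15535*(-1/8501) - 24264/(-19276 + 12) = 15535/8501 - 24264/(-19264) = 15535/8501 - 24264*(-1/19264) = 15535/8501 + 3033/2408 = 63191813/20470408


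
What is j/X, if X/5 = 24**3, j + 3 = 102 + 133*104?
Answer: 13931/69120 ≈ 0.20155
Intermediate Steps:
j = 13931 (j = -3 + (102 + 133*104) = -3 + (102 + 13832) = -3 + 13934 = 13931)
X = 69120 (X = 5*24**3 = 5*13824 = 69120)
j/X = 13931/69120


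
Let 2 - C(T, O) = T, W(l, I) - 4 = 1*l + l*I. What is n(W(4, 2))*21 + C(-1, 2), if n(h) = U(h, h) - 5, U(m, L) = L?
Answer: 234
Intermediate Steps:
W(l, I) = 4 + l + I*l (W(l, I) = 4 + (1*l + l*I) = 4 + (l + I*l) = 4 + l + I*l)
C(T, O) = 2 - T
n(h) = -5 + h (n(h) = h - 5 = -5 + h)
n(W(4, 2))*21 + C(-1, 2) = (-5 + (4 + 4 + 2*4))*21 + (2 - 1*(-1)) = (-5 + (4 + 4 + 8))*21 + (2 + 1) = (-5 + 16)*21 + 3 = 11*21 + 3 = 231 + 3 = 234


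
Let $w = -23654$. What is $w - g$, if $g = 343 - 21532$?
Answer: $-2465$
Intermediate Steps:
$g = -21189$
$w - g = -23654 - -21189 = -23654 + 21189 = -2465$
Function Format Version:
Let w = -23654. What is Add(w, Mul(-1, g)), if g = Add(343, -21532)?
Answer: -2465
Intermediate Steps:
g = -21189
Add(w, Mul(-1, g)) = Add(-23654, Mul(-1, -21189)) = Add(-23654, 21189) = -2465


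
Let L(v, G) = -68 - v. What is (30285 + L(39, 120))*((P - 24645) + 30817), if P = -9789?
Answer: -109153826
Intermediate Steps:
(30285 + L(39, 120))*((P - 24645) + 30817) = (30285 + (-68 - 1*39))*((-9789 - 24645) + 30817) = (30285 + (-68 - 39))*(-34434 + 30817) = (30285 - 107)*(-3617) = 30178*(-3617) = -109153826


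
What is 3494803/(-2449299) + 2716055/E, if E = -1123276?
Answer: -10578059130073/2751238783524 ≈ -3.8448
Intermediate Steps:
3494803/(-2449299) + 2716055/E = 3494803/(-2449299) + 2716055/(-1123276) = 3494803*(-1/2449299) + 2716055*(-1/1123276) = -3494803/2449299 - 2716055/1123276 = -10578059130073/2751238783524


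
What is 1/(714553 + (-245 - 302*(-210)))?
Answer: 1/777728 ≈ 1.2858e-6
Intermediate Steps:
1/(714553 + (-245 - 302*(-210))) = 1/(714553 + (-245 + 63420)) = 1/(714553 + 63175) = 1/777728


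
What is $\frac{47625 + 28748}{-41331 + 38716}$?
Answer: $- \frac{76373}{2615} \approx -29.206$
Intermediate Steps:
$\frac{47625 + 28748}{-41331 + 38716} = \frac{76373}{-2615} = 76373 \left(- \frac{1}{2615}\right) = - \frac{76373}{2615}$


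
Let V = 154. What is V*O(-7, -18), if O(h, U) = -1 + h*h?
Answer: 7392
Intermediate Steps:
O(h, U) = -1 + h²
V*O(-7, -18) = 154*(-1 + (-7)²) = 154*(-1 + 49) = 154*48 = 7392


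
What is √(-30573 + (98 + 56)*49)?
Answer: I*√23027 ≈ 151.75*I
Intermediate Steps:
√(-30573 + (98 + 56)*49) = √(-30573 + 154*49) = √(-30573 + 7546) = √(-23027) = I*√23027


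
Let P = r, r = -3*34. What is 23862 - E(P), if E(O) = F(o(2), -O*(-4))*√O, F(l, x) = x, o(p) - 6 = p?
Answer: 23862 + 408*I*√102 ≈ 23862.0 + 4120.6*I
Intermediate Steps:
o(p) = 6 + p
r = -102
P = -102
E(O) = 4*O^(3/2) (E(O) = (-O*(-4))*√O = (-(-4)*O)*√O = (4*O)*√O = 4*O^(3/2))
23862 - E(P) = 23862 - 4*(-102)^(3/2) = 23862 - 4*(-102*I*√102) = 23862 - (-408)*I*√102 = 23862 + 408*I*√102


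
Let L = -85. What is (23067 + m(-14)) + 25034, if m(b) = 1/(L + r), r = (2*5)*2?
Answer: 3126564/65 ≈ 48101.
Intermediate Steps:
r = 20 (r = 10*2 = 20)
m(b) = -1/65 (m(b) = 1/(-85 + 20) = 1/(-65) = -1/65)
(23067 + m(-14)) + 25034 = (23067 - 1/65) + 25034 = 1499354/65 + 25034 = 3126564/65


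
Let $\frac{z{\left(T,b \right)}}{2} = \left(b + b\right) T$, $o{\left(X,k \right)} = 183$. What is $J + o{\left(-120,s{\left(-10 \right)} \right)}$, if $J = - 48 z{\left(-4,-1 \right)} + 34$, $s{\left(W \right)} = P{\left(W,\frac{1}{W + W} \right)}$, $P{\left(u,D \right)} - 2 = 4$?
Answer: $-551$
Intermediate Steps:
$P{\left(u,D \right)} = 6$ ($P{\left(u,D \right)} = 2 + 4 = 6$)
$s{\left(W \right)} = 6$
$z{\left(T,b \right)} = 4 T b$ ($z{\left(T,b \right)} = 2 \left(b + b\right) T = 2 \cdot 2 b T = 2 \cdot 2 T b = 4 T b$)
$J = -734$ ($J = - 48 \cdot 4 \left(-4\right) \left(-1\right) + 34 = \left(-48\right) 16 + 34 = -768 + 34 = -734$)
$J + o{\left(-120,s{\left(-10 \right)} \right)} = -734 + 183 = -551$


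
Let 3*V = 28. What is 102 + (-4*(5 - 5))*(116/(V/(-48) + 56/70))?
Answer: 102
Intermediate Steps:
V = 28/3 (V = (⅓)*28 = 28/3 ≈ 9.3333)
102 + (-4*(5 - 5))*(116/(V/(-48) + 56/70)) = 102 + (-4*(5 - 5))*(116/((28/3)/(-48) + 56/70)) = 102 + (-4*0)*(116/((28/3)*(-1/48) + 56*(1/70))) = 102 + 0*(116/(-7/36 + ⅘)) = 102 + 0*(116/(109/180)) = 102 + 0*(116*(180/109)) = 102 + 0*(20880/109) = 102 + 0 = 102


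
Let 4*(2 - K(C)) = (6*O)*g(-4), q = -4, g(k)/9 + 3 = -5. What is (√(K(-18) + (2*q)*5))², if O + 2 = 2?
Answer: -38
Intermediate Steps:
O = 0 (O = -2 + 2 = 0)
g(k) = -72 (g(k) = -27 + 9*(-5) = -27 - 45 = -72)
K(C) = 2 (K(C) = 2 - 6*0*(-72)/4 = 2 - 0*(-72) = 2 - ¼*0 = 2 + 0 = 2)
(√(K(-18) + (2*q)*5))² = (√(2 + (2*(-4))*5))² = (√(2 - 8*5))² = (√(2 - 40))² = (√(-38))² = (I*√38)² = -38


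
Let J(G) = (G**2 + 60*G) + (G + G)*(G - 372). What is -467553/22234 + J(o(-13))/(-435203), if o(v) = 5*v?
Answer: -204750807849/9676303502 ≈ -21.160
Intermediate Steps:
J(G) = G**2 + 60*G + 2*G*(-372 + G) (J(G) = (G**2 + 60*G) + (2*G)*(-372 + G) = (G**2 + 60*G) + 2*G*(-372 + G) = G**2 + 60*G + 2*G*(-372 + G))
-467553/22234 + J(o(-13))/(-435203) = -467553/22234 + (3*(5*(-13))*(-228 + 5*(-13)))/(-435203) = -467553*1/22234 + (3*(-65)*(-228 - 65))*(-1/435203) = -467553/22234 + (3*(-65)*(-293))*(-1/435203) = -467553/22234 + 57135*(-1/435203) = -467553/22234 - 57135/435203 = -204750807849/9676303502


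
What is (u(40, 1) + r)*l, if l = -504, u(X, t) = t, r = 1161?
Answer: -585648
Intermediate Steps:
(u(40, 1) + r)*l = (1 + 1161)*(-504) = 1162*(-504) = -585648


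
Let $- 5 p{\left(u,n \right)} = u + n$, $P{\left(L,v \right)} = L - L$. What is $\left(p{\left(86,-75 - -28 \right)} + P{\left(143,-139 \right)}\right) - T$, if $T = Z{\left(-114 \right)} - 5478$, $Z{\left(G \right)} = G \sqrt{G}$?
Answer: $\frac{27351}{5} + 114 i \sqrt{114} \approx 5470.2 + 1217.2 i$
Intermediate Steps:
$Z{\left(G \right)} = G^{\frac{3}{2}}$
$P{\left(L,v \right)} = 0$
$T = -5478 - 114 i \sqrt{114}$ ($T = \left(-114\right)^{\frac{3}{2}} - 5478 = - 114 i \sqrt{114} - 5478 = -5478 - 114 i \sqrt{114} \approx -5478.0 - 1217.2 i$)
$p{\left(u,n \right)} = - \frac{n}{5} - \frac{u}{5}$ ($p{\left(u,n \right)} = - \frac{u + n}{5} = - \frac{n + u}{5} = - \frac{n}{5} - \frac{u}{5}$)
$\left(p{\left(86,-75 - -28 \right)} + P{\left(143,-139 \right)}\right) - T = \left(\left(- \frac{-75 - -28}{5} - \frac{86}{5}\right) + 0\right) - \left(-5478 - 114 i \sqrt{114}\right) = \left(\left(- \frac{-75 + 28}{5} - \frac{86}{5}\right) + 0\right) + \left(5478 + 114 i \sqrt{114}\right) = \left(\left(\left(- \frac{1}{5}\right) \left(-47\right) - \frac{86}{5}\right) + 0\right) + \left(5478 + 114 i \sqrt{114}\right) = \left(\left(\frac{47}{5} - \frac{86}{5}\right) + 0\right) + \left(5478 + 114 i \sqrt{114}\right) = \left(- \frac{39}{5} + 0\right) + \left(5478 + 114 i \sqrt{114}\right) = - \frac{39}{5} + \left(5478 + 114 i \sqrt{114}\right) = \frac{27351}{5} + 114 i \sqrt{114}$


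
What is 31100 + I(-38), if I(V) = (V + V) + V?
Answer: 30986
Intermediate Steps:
I(V) = 3*V (I(V) = 2*V + V = 3*V)
31100 + I(-38) = 31100 + 3*(-38) = 31100 - 114 = 30986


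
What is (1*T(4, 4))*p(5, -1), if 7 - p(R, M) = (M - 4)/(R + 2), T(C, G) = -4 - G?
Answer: -432/7 ≈ -61.714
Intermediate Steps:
p(R, M) = 7 - (-4 + M)/(2 + R) (p(R, M) = 7 - (M - 4)/(R + 2) = 7 - (-4 + M)/(2 + R))
(1*T(4, 4))*p(5, -1) = (1*(-4 - 1*4))*((18 - 1*(-1) + 7*5)/(2 + 5)) = (1*(-4 - 4))*((18 + 1 + 35)/7) = (1*(-8))*((1/7)*54) = -8*54/7 = -432/7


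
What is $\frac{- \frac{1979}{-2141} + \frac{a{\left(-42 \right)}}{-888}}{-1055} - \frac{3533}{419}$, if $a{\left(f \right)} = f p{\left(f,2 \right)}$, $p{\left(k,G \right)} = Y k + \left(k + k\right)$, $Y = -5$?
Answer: $- \frac{590990397423}{70034957530} \approx -8.4385$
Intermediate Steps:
$p{\left(k,G \right)} = - 3 k$ ($p{\left(k,G \right)} = - 5 k + \left(k + k\right) = - 5 k + 2 k = - 3 k$)
$a{\left(f \right)} = - 3 f^{2}$ ($a{\left(f \right)} = f \left(- 3 f\right) = - 3 f^{2}$)
$\frac{- \frac{1979}{-2141} + \frac{a{\left(-42 \right)}}{-888}}{-1055} - \frac{3533}{419} = \frac{- \frac{1979}{-2141} + \frac{\left(-3\right) \left(-42\right)^{2}}{-888}}{-1055} - \frac{3533}{419} = \left(\left(-1979\right) \left(- \frac{1}{2141}\right) + \left(-3\right) 1764 \left(- \frac{1}{888}\right)\right) \left(- \frac{1}{1055}\right) - \frac{3533}{419} = \left(\frac{1979}{2141} - - \frac{441}{74}\right) \left(- \frac{1}{1055}\right) - \frac{3533}{419} = \left(\frac{1979}{2141} + \frac{441}{74}\right) \left(- \frac{1}{1055}\right) - \frac{3533}{419} = \frac{1090627}{158434} \left(- \frac{1}{1055}\right) - \frac{3533}{419} = - \frac{1090627}{167147870} - \frac{3533}{419} = - \frac{590990397423}{70034957530}$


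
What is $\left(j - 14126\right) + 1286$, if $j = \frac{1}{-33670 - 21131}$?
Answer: $- \frac{703644841}{54801} \approx -12840.0$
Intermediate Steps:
$j = - \frac{1}{54801}$ ($j = \frac{1}{-54801} = - \frac{1}{54801} \approx -1.8248 \cdot 10^{-5}$)
$\left(j - 14126\right) + 1286 = \left(- \frac{1}{54801} - 14126\right) + 1286 = - \frac{774118927}{54801} + 1286 = - \frac{703644841}{54801}$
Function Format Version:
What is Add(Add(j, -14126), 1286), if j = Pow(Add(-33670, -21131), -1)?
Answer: Rational(-703644841, 54801) ≈ -12840.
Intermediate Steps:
j = Rational(-1, 54801) (j = Pow(-54801, -1) = Rational(-1, 54801) ≈ -1.8248e-5)
Add(Add(j, -14126), 1286) = Add(Add(Rational(-1, 54801), -14126), 1286) = Add(Rational(-774118927, 54801), 1286) = Rational(-703644841, 54801)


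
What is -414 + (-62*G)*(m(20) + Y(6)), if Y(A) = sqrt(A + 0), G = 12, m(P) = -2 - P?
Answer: 15954 - 744*sqrt(6) ≈ 14132.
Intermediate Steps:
Y(A) = sqrt(A)
-414 + (-62*G)*(m(20) + Y(6)) = -414 + (-62*12)*((-2 - 1*20) + sqrt(6)) = -414 - 744*((-2 - 20) + sqrt(6)) = -414 - 744*(-22 + sqrt(6)) = -414 + (16368 - 744*sqrt(6)) = 15954 - 744*sqrt(6)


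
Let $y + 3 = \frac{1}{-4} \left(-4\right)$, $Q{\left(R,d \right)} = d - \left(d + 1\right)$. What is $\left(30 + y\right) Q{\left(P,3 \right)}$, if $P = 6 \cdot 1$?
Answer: $-28$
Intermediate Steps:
$P = 6$
$Q{\left(R,d \right)} = -1$ ($Q{\left(R,d \right)} = d - \left(1 + d\right) = -1$)
$y = -2$ ($y = -3 + \frac{1}{-4} \left(-4\right) = -3 - -1 = -3 + 1 = -2$)
$\left(30 + y\right) Q{\left(P,3 \right)} = \left(30 - 2\right) \left(-1\right) = 28 \left(-1\right) = -28$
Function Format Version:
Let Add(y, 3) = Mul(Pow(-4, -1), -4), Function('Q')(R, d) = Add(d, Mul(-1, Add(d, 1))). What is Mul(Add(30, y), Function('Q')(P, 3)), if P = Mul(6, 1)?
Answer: -28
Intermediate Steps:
P = 6
Function('Q')(R, d) = -1 (Function('Q')(R, d) = Add(d, Mul(-1, Add(1, d))) = Add(d, Add(-1, Mul(-1, d))) = -1)
y = -2 (y = Add(-3, Mul(Pow(-4, -1), -4)) = Add(-3, Mul(Rational(-1, 4), -4)) = Add(-3, 1) = -2)
Mul(Add(30, y), Function('Q')(P, 3)) = Mul(Add(30, -2), -1) = Mul(28, -1) = -28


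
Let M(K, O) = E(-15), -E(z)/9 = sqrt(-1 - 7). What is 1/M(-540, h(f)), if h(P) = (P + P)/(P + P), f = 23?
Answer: I*sqrt(2)/36 ≈ 0.039284*I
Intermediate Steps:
E(z) = -18*I*sqrt(2) (E(z) = -9*sqrt(-1 - 7) = -18*I*sqrt(2))
h(P) = 1 (h(P) = (2*P)/((2*P)) = (2*P)*(1/(2*P)) = 1)
M(K, O) = -18*I*sqrt(2)
1/M(-540, h(f)) = 1/(-18*I*sqrt(2)) = I*sqrt(2)/36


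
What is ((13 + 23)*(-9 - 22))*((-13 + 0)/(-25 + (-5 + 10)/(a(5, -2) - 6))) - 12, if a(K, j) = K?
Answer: -2478/5 ≈ -495.60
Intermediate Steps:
((13 + 23)*(-9 - 22))*((-13 + 0)/(-25 + (-5 + 10)/(a(5, -2) - 6))) - 12 = ((13 + 23)*(-9 - 22))*((-13 + 0)/(-25 + (-5 + 10)/(5 - 6))) - 12 = (36*(-31))*(-13/(-25 + 5/(-1))) - 12 = -(-14508)/(-25 + 5*(-1)) - 12 = -(-14508)/(-25 - 5) - 12 = -(-14508)/(-30) - 12 = -(-14508)*(-1)/30 - 12 = -1116*13/30 - 12 = -2418/5 - 12 = -2478/5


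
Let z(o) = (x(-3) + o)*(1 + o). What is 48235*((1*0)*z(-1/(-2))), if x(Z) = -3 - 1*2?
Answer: 0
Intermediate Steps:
x(Z) = -5 (x(Z) = -3 - 2 = -5)
z(o) = (1 + o)*(-5 + o) (z(o) = (-5 + o)*(1 + o) = (1 + o)*(-5 + o))
48235*((1*0)*z(-1/(-2))) = 48235*((1*0)*(-5 + (-1/(-2))**2 - (-4)/(-2))) = 48235*(0*(-5 + (-1*(-1/2))**2 - (-4)*(-1)/2)) = 48235*(0*(-5 + (1/2)**2 - 4*1/2)) = 48235*(0*(-5 + 1/4 - 2)) = 48235*(0*(-27/4)) = 48235*0 = 0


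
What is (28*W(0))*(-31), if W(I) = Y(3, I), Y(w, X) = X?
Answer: 0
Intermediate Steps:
W(I) = I
(28*W(0))*(-31) = (28*0)*(-31) = 0*(-31) = 0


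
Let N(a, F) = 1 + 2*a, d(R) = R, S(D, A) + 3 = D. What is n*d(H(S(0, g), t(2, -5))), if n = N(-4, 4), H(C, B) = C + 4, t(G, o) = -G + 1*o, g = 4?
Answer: -7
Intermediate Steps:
t(G, o) = o - G (t(G, o) = -G + o = o - G)
S(D, A) = -3 + D
H(C, B) = 4 + C
n = -7 (n = 1 + 2*(-4) = 1 - 8 = -7)
n*d(H(S(0, g), t(2, -5))) = -7*(4 + (-3 + 0)) = -7*(4 - 3) = -7*1 = -7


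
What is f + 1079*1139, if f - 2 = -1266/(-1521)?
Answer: 623094803/507 ≈ 1.2290e+6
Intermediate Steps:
f = 1436/507 (f = 2 - 1266/(-1521) = 2 - 1266*(-1/1521) = 2 + 422/507 = 1436/507 ≈ 2.8323)
f + 1079*1139 = 1436/507 + 1079*1139 = 1436/507 + 1228981 = 623094803/507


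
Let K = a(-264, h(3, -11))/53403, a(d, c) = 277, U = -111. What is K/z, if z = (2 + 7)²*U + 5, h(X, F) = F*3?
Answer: -277/479879358 ≈ -5.7723e-7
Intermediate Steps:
h(X, F) = 3*F
K = 277/53403 ≈ 0.0051870
z = -8986 (z = (2 + 7)²*(-111) + 5 = 9²*(-111) + 5 = 81*(-111) + 5 = -8991 + 5 = -8986)
K/z = (277/53403)/(-8986) = (277/53403)*(-1/8986) = -277/479879358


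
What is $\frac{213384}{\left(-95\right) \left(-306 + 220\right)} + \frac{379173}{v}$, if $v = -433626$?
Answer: $\frac{14905167829}{590454070} \approx 25.244$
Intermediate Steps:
$\frac{213384}{\left(-95\right) \left(-306 + 220\right)} + \frac{379173}{v} = \frac{213384}{\left(-95\right) \left(-306 + 220\right)} + \frac{379173}{-433626} = \frac{213384}{\left(-95\right) \left(-86\right)} + 379173 \left(- \frac{1}{433626}\right) = \frac{213384}{8170} - \frac{126391}{144542} = 213384 \cdot \frac{1}{8170} - \frac{126391}{144542} = \frac{106692}{4085} - \frac{126391}{144542} = \frac{14905167829}{590454070}$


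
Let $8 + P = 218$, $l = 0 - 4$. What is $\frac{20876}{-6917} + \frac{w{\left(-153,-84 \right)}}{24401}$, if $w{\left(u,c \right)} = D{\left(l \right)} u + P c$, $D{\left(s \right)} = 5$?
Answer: $- \frac{636702661}{168781717} \approx -3.7723$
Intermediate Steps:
$l = -4$ ($l = 0 - 4 = -4$)
$P = 210$ ($P = -8 + 218 = 210$)
$w{\left(u,c \right)} = 5 u + 210 c$
$\frac{20876}{-6917} + \frac{w{\left(-153,-84 \right)}}{24401} = \frac{20876}{-6917} + \frac{5 \left(-153\right) + 210 \left(-84\right)}{24401} = 20876 \left(- \frac{1}{6917}\right) + \left(-765 - 17640\right) \frac{1}{24401} = - \frac{20876}{6917} - \frac{18405}{24401} = - \frac{636702661}{168781717}$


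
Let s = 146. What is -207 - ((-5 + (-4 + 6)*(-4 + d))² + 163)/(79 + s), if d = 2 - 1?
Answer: -46859/225 ≈ -208.26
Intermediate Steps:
d = 1
-207 - ((-5 + (-4 + 6)*(-4 + d))² + 163)/(79 + s) = -207 - ((-5 + (-4 + 6)*(-4 + 1))² + 163)/(79 + 146) = -207 - ((-5 + 2*(-3))² + 163)/225 = -207 - ((-5 - 6)² + 163)/225 = -207 - ((-11)² + 163)/225 = -207 - (121 + 163)/225 = -207 - 284/225 = -46859/225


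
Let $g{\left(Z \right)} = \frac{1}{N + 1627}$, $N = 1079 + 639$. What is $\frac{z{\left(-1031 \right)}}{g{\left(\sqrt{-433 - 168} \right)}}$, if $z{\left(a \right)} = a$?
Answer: $-3448695$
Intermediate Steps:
$N = 1718$
$g{\left(Z \right)} = \frac{1}{3345}$ ($g{\left(Z \right)} = \frac{1}{1718 + 1627} = \frac{1}{3345}$)
$\frac{z{\left(-1031 \right)}}{g{\left(\sqrt{-433 - 168} \right)}} = - 1031 \frac{1}{\frac{1}{3345}} = \left(-1031\right) 3345 = -3448695$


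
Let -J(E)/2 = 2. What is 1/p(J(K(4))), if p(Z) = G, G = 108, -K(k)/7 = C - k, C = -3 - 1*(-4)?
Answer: 1/108 ≈ 0.0092593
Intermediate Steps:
C = 1 (C = -3 + 4 = 1)
K(k) = -7 + 7*k (K(k) = -7*(1 - k) = -7 + 7*k)
J(E) = -4 (J(E) = -2*2 = -4)
p(Z) = 108
1/p(J(K(4))) = 1/108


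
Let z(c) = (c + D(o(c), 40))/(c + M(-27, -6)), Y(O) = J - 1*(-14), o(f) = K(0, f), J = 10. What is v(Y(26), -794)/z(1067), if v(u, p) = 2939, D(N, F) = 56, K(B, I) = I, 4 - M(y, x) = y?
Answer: 3227022/1123 ≈ 2873.6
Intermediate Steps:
M(y, x) = 4 - y
o(f) = f
Y(O) = 24 (Y(O) = 10 - 1*(-14) = 10 + 14 = 24)
z(c) = (56 + c)/(31 + c) (z(c) = (c + 56)/(c + (4 - 1*(-27))) = (56 + c)/(c + (4 + 27)) = (56 + c)/(c + 31) = (56 + c)/(31 + c))
v(Y(26), -794)/z(1067) = 2939/(((56 + 1067)/(31 + 1067))) = 2939/((1123/1098)) = 2939/(((1/1098)*1123)) = 2939/(1123/1098) = 2939*(1098/1123) = 3227022/1123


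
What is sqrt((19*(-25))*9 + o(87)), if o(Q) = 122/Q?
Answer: I*sqrt(32346861)/87 ≈ 65.373*I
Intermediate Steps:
sqrt((19*(-25))*9 + o(87)) = sqrt((19*(-25))*9 + 122/87) = sqrt(-475*9 + 122*(1/87)) = sqrt(-4275 + 122/87) = sqrt(-371803/87) = I*sqrt(32346861)/87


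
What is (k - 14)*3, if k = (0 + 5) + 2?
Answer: -21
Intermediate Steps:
k = 7 (k = 5 + 2 = 7)
(k - 14)*3 = (7 - 14)*3 = -7*3 = -21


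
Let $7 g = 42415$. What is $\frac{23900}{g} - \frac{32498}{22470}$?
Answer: $\frac{238082833}{95306505} \approx 2.4981$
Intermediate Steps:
$g = \frac{42415}{7}$ ($g = \frac{1}{7} \cdot 42415 = \frac{42415}{7} \approx 6059.3$)
$\frac{23900}{g} - \frac{32498}{22470} = \frac{23900}{\frac{42415}{7}} - \frac{32498}{22470} = 23900 \cdot \frac{7}{42415} - \frac{16249}{11235} = \frac{33460}{8483} - \frac{16249}{11235} = \frac{238082833}{95306505}$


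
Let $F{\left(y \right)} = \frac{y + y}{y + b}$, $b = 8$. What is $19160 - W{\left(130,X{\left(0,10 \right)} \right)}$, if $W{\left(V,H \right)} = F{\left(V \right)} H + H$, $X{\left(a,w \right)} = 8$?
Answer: $\frac{1320448}{69} \approx 19137.0$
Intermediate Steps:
$F{\left(y \right)} = \frac{2 y}{8 + y}$ ($F{\left(y \right)} = \frac{y + y}{y + 8} = \frac{2 y}{8 + y}$)
$W{\left(V,H \right)} = H + \frac{2 H V}{8 + V}$ ($W{\left(V,H \right)} = \frac{2 V}{8 + V} H + H = \frac{2 H V}{8 + V} + H = H + \frac{2 H V}{8 + V}$)
$19160 - W{\left(130,X{\left(0,10 \right)} \right)} = 19160 - \frac{8 \left(8 + 3 \cdot 130\right)}{8 + 130} = 19160 - \frac{8 \left(8 + 390\right)}{138} = 19160 - 8 \cdot \frac{1}{138} \cdot 398 = 19160 - \frac{1592}{69} = \frac{1320448}{69}$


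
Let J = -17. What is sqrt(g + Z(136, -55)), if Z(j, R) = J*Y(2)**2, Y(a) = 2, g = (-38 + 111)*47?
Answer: sqrt(3363) ≈ 57.991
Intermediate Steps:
g = 3431 (g = 73*47 = 3431)
Z(j, R) = -68 (Z(j, R) = -17*2**2 = -17*4 = -68)
sqrt(g + Z(136, -55)) = sqrt(3431 - 68) = sqrt(3363)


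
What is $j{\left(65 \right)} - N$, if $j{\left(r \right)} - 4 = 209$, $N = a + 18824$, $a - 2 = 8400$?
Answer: $-27013$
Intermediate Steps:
$a = 8402$ ($a = 2 + 8400 = 8402$)
$N = 27226$ ($N = 8402 + 18824 = 27226$)
$j{\left(r \right)} = 213$ ($j{\left(r \right)} = 4 + 209 = 213$)
$j{\left(65 \right)} - N = 213 - 27226 = -27013$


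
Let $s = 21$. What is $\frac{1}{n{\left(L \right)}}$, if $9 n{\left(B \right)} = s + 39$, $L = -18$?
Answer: $\frac{3}{20} \approx 0.15$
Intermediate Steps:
$n{\left(B \right)} = \frac{20}{3}$ ($n{\left(B \right)} = \frac{21 + 39}{9} = \frac{1}{9} \cdot 60 = \frac{20}{3}$)
$\frac{1}{n{\left(L \right)}} = \frac{1}{\frac{20}{3}} = \frac{3}{20}$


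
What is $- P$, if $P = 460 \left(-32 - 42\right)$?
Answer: $34040$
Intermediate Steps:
$P = -34040$ ($P = 460 \left(-74\right) = -34040$)
$- P = \left(-1\right) \left(-34040\right) = 34040$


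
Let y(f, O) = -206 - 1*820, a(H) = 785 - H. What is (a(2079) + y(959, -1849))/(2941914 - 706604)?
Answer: -232/223531 ≈ -0.0010379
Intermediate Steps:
y(f, O) = -1026 (y(f, O) = -206 - 820 = -1026)
(a(2079) + y(959, -1849))/(2941914 - 706604) = ((785 - 1*2079) - 1026)/(2941914 - 706604) = ((785 - 2079) - 1026)/2235310 = (-1294 - 1026)*(1/2235310) = -2320*1/2235310 = -232/223531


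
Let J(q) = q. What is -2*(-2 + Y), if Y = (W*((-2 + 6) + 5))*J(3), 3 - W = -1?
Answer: -212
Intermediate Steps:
W = 4 (W = 3 - 1*(-1) = 3 + 1 = 4)
Y = 108 (Y = (4*((-2 + 6) + 5))*3 = (4*(4 + 5))*3 = (4*9)*3 = 36*3 = 108)
-2*(-2 + Y) = -2*(-2 + 108) = -2*106 = -212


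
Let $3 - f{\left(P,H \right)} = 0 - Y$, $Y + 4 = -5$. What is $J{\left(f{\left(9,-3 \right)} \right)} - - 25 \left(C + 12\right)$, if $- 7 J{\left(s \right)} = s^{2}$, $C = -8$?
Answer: $\frac{664}{7} \approx 94.857$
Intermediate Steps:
$Y = -9$ ($Y = -4 - 5 = -9$)
$f{\left(P,H \right)} = -6$ ($f{\left(P,H \right)} = 3 - \left(0 - -9\right) = 3 - \left(0 + 9\right) = 3 - 9 = -6$)
$J{\left(s \right)} = - \frac{s^{2}}{7}$
$J{\left(f{\left(9,-3 \right)} \right)} - - 25 \left(C + 12\right) = - \frac{\left(-6\right)^{2}}{7} - - 25 \left(-8 + 12\right) = \left(- \frac{1}{7}\right) 36 - \left(-25\right) 4 = - \frac{36}{7} - -100 = - \frac{36}{7} + 100 = \frac{664}{7}$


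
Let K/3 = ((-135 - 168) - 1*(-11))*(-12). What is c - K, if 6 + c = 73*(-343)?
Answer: -35557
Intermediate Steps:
c = -25045 (c = -6 + 73*(-343) = -6 - 25039 = -25045)
K = 10512 (K = 3*(((-135 - 168) - 1*(-11))*(-12)) = 3*((-303 + 11)*(-12)) = 3*(-292*(-12)) = 3*3504 = 10512)
c - K = -25045 - 1*10512 = -25045 - 10512 = -35557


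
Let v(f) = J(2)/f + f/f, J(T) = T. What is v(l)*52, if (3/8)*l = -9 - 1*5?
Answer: 689/14 ≈ 49.214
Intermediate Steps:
l = -112/3 (l = 8*(-9 - 1*5)/3 = 8*(-9 - 5)/3 = (8/3)*(-14) = -112/3 ≈ -37.333)
v(f) = 1 + 2/f (v(f) = 2/f + f/f = 2/f + 1 = 1 + 2/f)
v(l)*52 = ((2 - 112/3)/(-112/3))*52 = -3/112*(-106/3)*52 = (53/56)*52 = 689/14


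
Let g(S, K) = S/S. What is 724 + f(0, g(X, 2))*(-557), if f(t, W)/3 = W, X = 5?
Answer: -947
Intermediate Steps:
g(S, K) = 1
f(t, W) = 3*W
724 + f(0, g(X, 2))*(-557) = 724 + (3*1)*(-557) = 724 + 3*(-557) = 724 - 1671 = -947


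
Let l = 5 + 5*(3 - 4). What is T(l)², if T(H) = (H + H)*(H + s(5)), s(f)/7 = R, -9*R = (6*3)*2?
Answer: 0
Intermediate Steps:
R = -4 (R = -6*3*2/9 = -2*2 = -⅑*36 = -4)
s(f) = -28 (s(f) = 7*(-4) = -28)
l = 0 (l = 5 + 5*(-1) = 5 - 5 = 0)
T(H) = 2*H*(-28 + H) (T(H) = (H + H)*(H - 28) = (2*H)*(-28 + H) = 2*H*(-28 + H))
T(l)² = (2*0*(-28 + 0))² = (2*0*(-28))² = 0² = 0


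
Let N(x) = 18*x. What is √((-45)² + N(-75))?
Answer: 15*√3 ≈ 25.981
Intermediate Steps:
√((-45)² + N(-75)) = √((-45)² + 18*(-75)) = √(2025 - 1350) = √675 = 15*√3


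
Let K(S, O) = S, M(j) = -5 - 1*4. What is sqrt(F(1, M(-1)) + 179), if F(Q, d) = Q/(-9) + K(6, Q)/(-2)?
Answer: sqrt(1583)/3 ≈ 13.262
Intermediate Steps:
M(j) = -9 (M(j) = -5 - 4 = -9)
F(Q, d) = -3 - Q/9 (F(Q, d) = Q/(-9) + 6/(-2) = Q*(-1/9) + 6*(-1/2) = -Q/9 - 3 = -3 - Q/9)
sqrt(F(1, M(-1)) + 179) = sqrt((-3 - 1/9*1) + 179) = sqrt((-3 - 1/9) + 179) = sqrt(-28/9 + 179) = sqrt(1583/9) = sqrt(1583)/3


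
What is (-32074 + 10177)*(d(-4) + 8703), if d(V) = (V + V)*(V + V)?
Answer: -191970999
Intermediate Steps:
d(V) = 4*V**2 (d(V) = (2*V)*(2*V) = 4*V**2)
(-32074 + 10177)*(d(-4) + 8703) = (-32074 + 10177)*(4*(-4)**2 + 8703) = -21897*(4*16 + 8703) = -21897*(64 + 8703) = -21897*8767 = -191970999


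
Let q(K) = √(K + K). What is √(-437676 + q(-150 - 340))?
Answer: √(-437676 + 14*I*√5) ≈ 0.024 + 661.57*I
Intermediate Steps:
q(K) = √2*√K (q(K) = √(2*K) = √2*√K)
√(-437676 + q(-150 - 340)) = √(-437676 + √2*√(-150 - 340)) = √(-437676 + √2*√(-490)) = √(-437676 + √2*(7*I*√10)) = √(-437676 + 14*I*√5)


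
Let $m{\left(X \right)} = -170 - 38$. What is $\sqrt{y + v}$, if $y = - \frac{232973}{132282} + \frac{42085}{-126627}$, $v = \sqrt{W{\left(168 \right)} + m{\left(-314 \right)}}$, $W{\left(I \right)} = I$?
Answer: $\frac{\sqrt{-7251871126106741054 + 6927860234384026632 i \sqrt{10}}}{1861163646} \approx 1.5114 + 2.0923 i$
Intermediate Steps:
$m{\left(X \right)} = -208$
$v = 2 i \sqrt{10}$ ($v = \sqrt{168 - 208} = \sqrt{-40} = 2 i \sqrt{10} \approx 6.3246 i$)
$y = - \frac{11689253347}{5583490938}$ ($y = \left(-232973\right) \frac{1}{132282} + 42085 \left(- \frac{1}{126627}\right) = - \frac{232973}{132282} - \frac{42085}{126627} = - \frac{11689253347}{5583490938} \approx -2.0935$)
$\sqrt{y + v} = \sqrt{- \frac{11689253347}{5583490938} + 2 i \sqrt{10}}$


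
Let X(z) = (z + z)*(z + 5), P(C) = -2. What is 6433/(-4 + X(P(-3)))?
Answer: -6433/16 ≈ -402.06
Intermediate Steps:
X(z) = 2*z*(5 + z) (X(z) = (2*z)*(5 + z) = 2*z*(5 + z))
6433/(-4 + X(P(-3))) = 6433/(-4 + 2*(-2)*(5 - 2)) = 6433/(-4 + 2*(-2)*3) = 6433/(-4 - 12) = 6433/(-16) = 6433*(-1/16) = -6433/16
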